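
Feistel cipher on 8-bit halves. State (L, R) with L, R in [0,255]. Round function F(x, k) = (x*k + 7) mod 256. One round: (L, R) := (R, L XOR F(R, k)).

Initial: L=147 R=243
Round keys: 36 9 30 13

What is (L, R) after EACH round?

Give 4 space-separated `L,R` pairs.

Round 1 (k=36): L=243 R=160
Round 2 (k=9): L=160 R=84
Round 3 (k=30): L=84 R=127
Round 4 (k=13): L=127 R=46

Answer: 243,160 160,84 84,127 127,46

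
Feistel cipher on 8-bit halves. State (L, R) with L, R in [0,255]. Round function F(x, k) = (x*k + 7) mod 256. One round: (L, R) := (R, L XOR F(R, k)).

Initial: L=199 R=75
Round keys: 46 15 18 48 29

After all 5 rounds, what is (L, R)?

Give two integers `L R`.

Round 1 (k=46): L=75 R=70
Round 2 (k=15): L=70 R=106
Round 3 (k=18): L=106 R=61
Round 4 (k=48): L=61 R=29
Round 5 (k=29): L=29 R=109

Answer: 29 109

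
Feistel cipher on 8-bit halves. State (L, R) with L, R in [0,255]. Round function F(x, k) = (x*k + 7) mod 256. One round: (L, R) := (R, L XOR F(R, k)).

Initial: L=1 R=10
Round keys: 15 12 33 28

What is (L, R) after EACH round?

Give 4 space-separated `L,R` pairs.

Round 1 (k=15): L=10 R=156
Round 2 (k=12): L=156 R=93
Round 3 (k=33): L=93 R=152
Round 4 (k=28): L=152 R=250

Answer: 10,156 156,93 93,152 152,250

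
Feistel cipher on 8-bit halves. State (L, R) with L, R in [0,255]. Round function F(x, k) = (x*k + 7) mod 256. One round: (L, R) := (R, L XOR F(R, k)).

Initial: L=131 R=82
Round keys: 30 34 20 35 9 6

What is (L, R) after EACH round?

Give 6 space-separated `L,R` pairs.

Round 1 (k=30): L=82 R=32
Round 2 (k=34): L=32 R=21
Round 3 (k=20): L=21 R=139
Round 4 (k=35): L=139 R=29
Round 5 (k=9): L=29 R=135
Round 6 (k=6): L=135 R=44

Answer: 82,32 32,21 21,139 139,29 29,135 135,44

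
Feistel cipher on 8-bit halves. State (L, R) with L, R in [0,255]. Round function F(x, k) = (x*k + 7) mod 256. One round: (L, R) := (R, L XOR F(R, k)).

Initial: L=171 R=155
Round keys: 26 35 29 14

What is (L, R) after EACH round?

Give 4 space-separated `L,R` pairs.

Answer: 155,110 110,138 138,199 199,99

Derivation:
Round 1 (k=26): L=155 R=110
Round 2 (k=35): L=110 R=138
Round 3 (k=29): L=138 R=199
Round 4 (k=14): L=199 R=99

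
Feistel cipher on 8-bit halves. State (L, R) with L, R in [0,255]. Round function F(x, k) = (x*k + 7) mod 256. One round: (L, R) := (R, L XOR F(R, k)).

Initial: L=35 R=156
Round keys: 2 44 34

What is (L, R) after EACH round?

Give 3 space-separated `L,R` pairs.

Round 1 (k=2): L=156 R=28
Round 2 (k=44): L=28 R=75
Round 3 (k=34): L=75 R=225

Answer: 156,28 28,75 75,225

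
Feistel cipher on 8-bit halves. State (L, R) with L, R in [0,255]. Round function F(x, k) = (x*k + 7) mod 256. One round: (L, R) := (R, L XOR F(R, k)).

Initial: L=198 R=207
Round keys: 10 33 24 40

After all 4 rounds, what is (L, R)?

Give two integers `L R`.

Round 1 (k=10): L=207 R=219
Round 2 (k=33): L=219 R=141
Round 3 (k=24): L=141 R=228
Round 4 (k=40): L=228 R=42

Answer: 228 42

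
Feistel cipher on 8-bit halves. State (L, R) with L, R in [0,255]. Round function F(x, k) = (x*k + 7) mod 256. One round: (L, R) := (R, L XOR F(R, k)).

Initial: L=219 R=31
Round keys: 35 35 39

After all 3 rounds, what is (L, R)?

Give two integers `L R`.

Answer: 219 251

Derivation:
Round 1 (k=35): L=31 R=159
Round 2 (k=35): L=159 R=219
Round 3 (k=39): L=219 R=251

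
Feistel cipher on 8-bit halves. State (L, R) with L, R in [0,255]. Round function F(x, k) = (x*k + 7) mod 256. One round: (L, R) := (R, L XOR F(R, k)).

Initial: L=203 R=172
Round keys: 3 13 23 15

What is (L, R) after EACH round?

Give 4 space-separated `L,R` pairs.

Round 1 (k=3): L=172 R=192
Round 2 (k=13): L=192 R=107
Round 3 (k=23): L=107 R=100
Round 4 (k=15): L=100 R=136

Answer: 172,192 192,107 107,100 100,136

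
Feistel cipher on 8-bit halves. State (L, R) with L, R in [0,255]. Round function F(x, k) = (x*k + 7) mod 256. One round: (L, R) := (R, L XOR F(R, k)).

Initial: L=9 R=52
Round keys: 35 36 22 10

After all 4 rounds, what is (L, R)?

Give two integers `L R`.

Answer: 243 94

Derivation:
Round 1 (k=35): L=52 R=42
Round 2 (k=36): L=42 R=219
Round 3 (k=22): L=219 R=243
Round 4 (k=10): L=243 R=94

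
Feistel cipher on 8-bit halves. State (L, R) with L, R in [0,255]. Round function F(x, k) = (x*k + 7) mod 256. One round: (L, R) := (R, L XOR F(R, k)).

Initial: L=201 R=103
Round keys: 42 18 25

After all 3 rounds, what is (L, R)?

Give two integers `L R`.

Answer: 232 139

Derivation:
Round 1 (k=42): L=103 R=36
Round 2 (k=18): L=36 R=232
Round 3 (k=25): L=232 R=139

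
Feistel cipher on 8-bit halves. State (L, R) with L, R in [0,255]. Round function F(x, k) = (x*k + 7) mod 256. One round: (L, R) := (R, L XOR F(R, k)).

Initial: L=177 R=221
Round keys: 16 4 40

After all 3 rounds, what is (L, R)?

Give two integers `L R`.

Answer: 66 49

Derivation:
Round 1 (k=16): L=221 R=102
Round 2 (k=4): L=102 R=66
Round 3 (k=40): L=66 R=49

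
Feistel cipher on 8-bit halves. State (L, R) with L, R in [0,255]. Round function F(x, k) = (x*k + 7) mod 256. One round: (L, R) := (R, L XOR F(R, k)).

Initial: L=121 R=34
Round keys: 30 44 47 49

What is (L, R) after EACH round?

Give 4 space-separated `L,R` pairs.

Round 1 (k=30): L=34 R=122
Round 2 (k=44): L=122 R=221
Round 3 (k=47): L=221 R=224
Round 4 (k=49): L=224 R=58

Answer: 34,122 122,221 221,224 224,58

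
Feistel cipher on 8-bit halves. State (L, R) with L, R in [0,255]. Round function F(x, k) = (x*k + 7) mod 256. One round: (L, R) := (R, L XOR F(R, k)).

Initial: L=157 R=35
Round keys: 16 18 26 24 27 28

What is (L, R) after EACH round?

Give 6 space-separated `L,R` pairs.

Round 1 (k=16): L=35 R=170
Round 2 (k=18): L=170 R=216
Round 3 (k=26): L=216 R=93
Round 4 (k=24): L=93 R=103
Round 5 (k=27): L=103 R=185
Round 6 (k=28): L=185 R=36

Answer: 35,170 170,216 216,93 93,103 103,185 185,36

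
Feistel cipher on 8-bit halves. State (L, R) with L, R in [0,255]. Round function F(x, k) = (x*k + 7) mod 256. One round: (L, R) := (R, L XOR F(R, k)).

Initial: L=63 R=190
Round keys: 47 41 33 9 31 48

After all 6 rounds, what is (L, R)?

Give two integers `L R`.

Answer: 139 23

Derivation:
Round 1 (k=47): L=190 R=214
Round 2 (k=41): L=214 R=243
Round 3 (k=33): L=243 R=140
Round 4 (k=9): L=140 R=0
Round 5 (k=31): L=0 R=139
Round 6 (k=48): L=139 R=23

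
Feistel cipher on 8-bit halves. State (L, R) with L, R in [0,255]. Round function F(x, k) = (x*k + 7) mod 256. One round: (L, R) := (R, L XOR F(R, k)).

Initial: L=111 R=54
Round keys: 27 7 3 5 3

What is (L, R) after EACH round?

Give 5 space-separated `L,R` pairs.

Round 1 (k=27): L=54 R=214
Round 2 (k=7): L=214 R=215
Round 3 (k=3): L=215 R=90
Round 4 (k=5): L=90 R=30
Round 5 (k=3): L=30 R=59

Answer: 54,214 214,215 215,90 90,30 30,59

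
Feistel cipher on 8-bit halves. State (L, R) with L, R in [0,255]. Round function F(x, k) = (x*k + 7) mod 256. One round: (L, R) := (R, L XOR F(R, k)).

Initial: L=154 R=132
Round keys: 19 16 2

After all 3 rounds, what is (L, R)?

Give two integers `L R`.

Round 1 (k=19): L=132 R=73
Round 2 (k=16): L=73 R=19
Round 3 (k=2): L=19 R=100

Answer: 19 100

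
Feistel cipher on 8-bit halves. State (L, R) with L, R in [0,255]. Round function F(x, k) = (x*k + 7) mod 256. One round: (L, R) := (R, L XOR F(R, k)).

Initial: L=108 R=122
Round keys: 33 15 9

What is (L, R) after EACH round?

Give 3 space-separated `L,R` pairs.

Answer: 122,173 173,80 80,122

Derivation:
Round 1 (k=33): L=122 R=173
Round 2 (k=15): L=173 R=80
Round 3 (k=9): L=80 R=122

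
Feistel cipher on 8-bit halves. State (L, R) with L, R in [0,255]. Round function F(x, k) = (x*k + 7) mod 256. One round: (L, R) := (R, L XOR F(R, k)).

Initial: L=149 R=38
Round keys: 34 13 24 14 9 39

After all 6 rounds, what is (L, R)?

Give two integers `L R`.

Round 1 (k=34): L=38 R=134
Round 2 (k=13): L=134 R=243
Round 3 (k=24): L=243 R=73
Round 4 (k=14): L=73 R=246
Round 5 (k=9): L=246 R=228
Round 6 (k=39): L=228 R=53

Answer: 228 53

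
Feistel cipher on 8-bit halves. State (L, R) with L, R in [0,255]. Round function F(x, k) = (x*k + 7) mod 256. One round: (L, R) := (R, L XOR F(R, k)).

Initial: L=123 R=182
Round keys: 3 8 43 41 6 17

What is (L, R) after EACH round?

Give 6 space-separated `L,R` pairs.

Round 1 (k=3): L=182 R=82
Round 2 (k=8): L=82 R=33
Round 3 (k=43): L=33 R=192
Round 4 (k=41): L=192 R=230
Round 5 (k=6): L=230 R=171
Round 6 (k=17): L=171 R=132

Answer: 182,82 82,33 33,192 192,230 230,171 171,132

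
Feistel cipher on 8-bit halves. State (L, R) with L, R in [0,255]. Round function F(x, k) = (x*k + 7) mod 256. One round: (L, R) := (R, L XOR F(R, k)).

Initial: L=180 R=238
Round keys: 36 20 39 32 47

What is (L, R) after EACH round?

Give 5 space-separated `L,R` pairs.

Answer: 238,203 203,13 13,201 201,42 42,116

Derivation:
Round 1 (k=36): L=238 R=203
Round 2 (k=20): L=203 R=13
Round 3 (k=39): L=13 R=201
Round 4 (k=32): L=201 R=42
Round 5 (k=47): L=42 R=116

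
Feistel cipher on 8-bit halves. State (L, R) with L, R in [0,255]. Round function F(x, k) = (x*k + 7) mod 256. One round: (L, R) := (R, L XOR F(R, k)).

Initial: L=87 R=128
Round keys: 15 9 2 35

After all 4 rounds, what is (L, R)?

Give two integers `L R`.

Round 1 (k=15): L=128 R=208
Round 2 (k=9): L=208 R=215
Round 3 (k=2): L=215 R=101
Round 4 (k=35): L=101 R=1

Answer: 101 1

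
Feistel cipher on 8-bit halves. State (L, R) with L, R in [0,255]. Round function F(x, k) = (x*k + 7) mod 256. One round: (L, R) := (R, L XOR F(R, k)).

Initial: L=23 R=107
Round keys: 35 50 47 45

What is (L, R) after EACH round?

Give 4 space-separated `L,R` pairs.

Round 1 (k=35): L=107 R=191
Round 2 (k=50): L=191 R=62
Round 3 (k=47): L=62 R=214
Round 4 (k=45): L=214 R=155

Answer: 107,191 191,62 62,214 214,155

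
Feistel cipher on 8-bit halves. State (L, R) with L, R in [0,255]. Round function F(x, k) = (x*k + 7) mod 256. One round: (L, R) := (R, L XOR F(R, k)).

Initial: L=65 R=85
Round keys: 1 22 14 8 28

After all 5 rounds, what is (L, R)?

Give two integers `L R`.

Answer: 7 177

Derivation:
Round 1 (k=1): L=85 R=29
Round 2 (k=22): L=29 R=208
Round 3 (k=14): L=208 R=122
Round 4 (k=8): L=122 R=7
Round 5 (k=28): L=7 R=177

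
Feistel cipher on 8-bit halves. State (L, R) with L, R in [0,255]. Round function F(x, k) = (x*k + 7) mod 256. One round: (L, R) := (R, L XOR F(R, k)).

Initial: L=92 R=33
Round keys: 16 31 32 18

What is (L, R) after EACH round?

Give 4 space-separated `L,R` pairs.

Round 1 (k=16): L=33 R=75
Round 2 (k=31): L=75 R=61
Round 3 (k=32): L=61 R=236
Round 4 (k=18): L=236 R=162

Answer: 33,75 75,61 61,236 236,162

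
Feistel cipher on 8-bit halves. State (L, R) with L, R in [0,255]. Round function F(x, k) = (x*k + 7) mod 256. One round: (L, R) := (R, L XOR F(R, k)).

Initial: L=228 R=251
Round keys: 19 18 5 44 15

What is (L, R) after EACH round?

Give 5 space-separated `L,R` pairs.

Answer: 251,76 76,164 164,119 119,223 223,111

Derivation:
Round 1 (k=19): L=251 R=76
Round 2 (k=18): L=76 R=164
Round 3 (k=5): L=164 R=119
Round 4 (k=44): L=119 R=223
Round 5 (k=15): L=223 R=111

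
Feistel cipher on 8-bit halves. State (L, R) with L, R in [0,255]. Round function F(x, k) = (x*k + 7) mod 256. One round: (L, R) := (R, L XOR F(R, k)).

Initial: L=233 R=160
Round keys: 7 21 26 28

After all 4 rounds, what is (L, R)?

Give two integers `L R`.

Round 1 (k=7): L=160 R=142
Round 2 (k=21): L=142 R=13
Round 3 (k=26): L=13 R=215
Round 4 (k=28): L=215 R=134

Answer: 215 134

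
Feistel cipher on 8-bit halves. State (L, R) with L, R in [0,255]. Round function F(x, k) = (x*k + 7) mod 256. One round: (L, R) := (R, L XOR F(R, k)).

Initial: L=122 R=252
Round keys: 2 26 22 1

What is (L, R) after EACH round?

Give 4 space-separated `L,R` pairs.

Answer: 252,133 133,117 117,144 144,226

Derivation:
Round 1 (k=2): L=252 R=133
Round 2 (k=26): L=133 R=117
Round 3 (k=22): L=117 R=144
Round 4 (k=1): L=144 R=226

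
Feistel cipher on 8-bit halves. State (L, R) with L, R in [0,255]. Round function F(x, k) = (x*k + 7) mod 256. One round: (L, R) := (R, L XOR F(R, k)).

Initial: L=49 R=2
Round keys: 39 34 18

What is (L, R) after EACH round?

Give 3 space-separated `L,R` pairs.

Round 1 (k=39): L=2 R=100
Round 2 (k=34): L=100 R=77
Round 3 (k=18): L=77 R=21

Answer: 2,100 100,77 77,21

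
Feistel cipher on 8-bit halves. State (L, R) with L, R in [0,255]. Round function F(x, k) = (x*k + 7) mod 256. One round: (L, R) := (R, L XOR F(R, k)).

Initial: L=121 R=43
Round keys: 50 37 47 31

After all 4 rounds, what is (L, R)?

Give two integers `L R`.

Answer: 83 212

Derivation:
Round 1 (k=50): L=43 R=20
Round 2 (k=37): L=20 R=192
Round 3 (k=47): L=192 R=83
Round 4 (k=31): L=83 R=212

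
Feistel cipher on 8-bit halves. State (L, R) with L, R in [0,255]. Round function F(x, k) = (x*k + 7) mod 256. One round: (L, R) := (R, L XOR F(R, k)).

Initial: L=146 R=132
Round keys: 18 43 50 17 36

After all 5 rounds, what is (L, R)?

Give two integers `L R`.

Answer: 127 149

Derivation:
Round 1 (k=18): L=132 R=221
Round 2 (k=43): L=221 R=162
Round 3 (k=50): L=162 R=118
Round 4 (k=17): L=118 R=127
Round 5 (k=36): L=127 R=149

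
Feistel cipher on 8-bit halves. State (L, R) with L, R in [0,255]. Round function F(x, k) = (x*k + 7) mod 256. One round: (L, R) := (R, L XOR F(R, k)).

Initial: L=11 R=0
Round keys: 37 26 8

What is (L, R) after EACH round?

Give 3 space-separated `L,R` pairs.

Answer: 0,12 12,63 63,243

Derivation:
Round 1 (k=37): L=0 R=12
Round 2 (k=26): L=12 R=63
Round 3 (k=8): L=63 R=243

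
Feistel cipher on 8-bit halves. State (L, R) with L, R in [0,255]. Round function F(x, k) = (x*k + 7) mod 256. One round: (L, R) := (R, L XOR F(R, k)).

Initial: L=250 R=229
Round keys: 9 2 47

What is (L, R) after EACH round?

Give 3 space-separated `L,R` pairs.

Answer: 229,238 238,6 6,207

Derivation:
Round 1 (k=9): L=229 R=238
Round 2 (k=2): L=238 R=6
Round 3 (k=47): L=6 R=207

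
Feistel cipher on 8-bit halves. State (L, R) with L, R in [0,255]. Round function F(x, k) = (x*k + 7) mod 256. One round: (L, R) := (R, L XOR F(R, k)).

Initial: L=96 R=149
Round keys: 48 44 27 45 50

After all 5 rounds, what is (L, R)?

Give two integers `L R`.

Round 1 (k=48): L=149 R=151
Round 2 (k=44): L=151 R=110
Round 3 (k=27): L=110 R=54
Round 4 (k=45): L=54 R=235
Round 5 (k=50): L=235 R=219

Answer: 235 219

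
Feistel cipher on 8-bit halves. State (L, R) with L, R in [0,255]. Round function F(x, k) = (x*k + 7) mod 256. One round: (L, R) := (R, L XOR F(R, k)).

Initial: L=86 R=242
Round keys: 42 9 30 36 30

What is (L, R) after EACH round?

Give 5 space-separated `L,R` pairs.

Answer: 242,237 237,174 174,134 134,113 113,195

Derivation:
Round 1 (k=42): L=242 R=237
Round 2 (k=9): L=237 R=174
Round 3 (k=30): L=174 R=134
Round 4 (k=36): L=134 R=113
Round 5 (k=30): L=113 R=195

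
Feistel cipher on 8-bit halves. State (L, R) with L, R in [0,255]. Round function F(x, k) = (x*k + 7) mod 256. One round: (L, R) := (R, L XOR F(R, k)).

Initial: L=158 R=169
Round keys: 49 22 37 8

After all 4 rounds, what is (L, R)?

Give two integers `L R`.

Round 1 (k=49): L=169 R=254
Round 2 (k=22): L=254 R=114
Round 3 (k=37): L=114 R=127
Round 4 (k=8): L=127 R=141

Answer: 127 141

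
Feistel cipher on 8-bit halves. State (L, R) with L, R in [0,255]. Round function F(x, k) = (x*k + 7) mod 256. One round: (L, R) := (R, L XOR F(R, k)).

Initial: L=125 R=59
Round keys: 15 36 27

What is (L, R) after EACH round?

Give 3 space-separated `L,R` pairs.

Answer: 59,1 1,16 16,182

Derivation:
Round 1 (k=15): L=59 R=1
Round 2 (k=36): L=1 R=16
Round 3 (k=27): L=16 R=182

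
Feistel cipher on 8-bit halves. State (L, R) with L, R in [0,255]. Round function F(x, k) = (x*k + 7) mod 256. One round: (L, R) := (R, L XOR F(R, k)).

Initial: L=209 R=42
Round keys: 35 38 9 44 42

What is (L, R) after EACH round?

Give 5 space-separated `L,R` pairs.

Answer: 42,20 20,213 213,144 144,18 18,107

Derivation:
Round 1 (k=35): L=42 R=20
Round 2 (k=38): L=20 R=213
Round 3 (k=9): L=213 R=144
Round 4 (k=44): L=144 R=18
Round 5 (k=42): L=18 R=107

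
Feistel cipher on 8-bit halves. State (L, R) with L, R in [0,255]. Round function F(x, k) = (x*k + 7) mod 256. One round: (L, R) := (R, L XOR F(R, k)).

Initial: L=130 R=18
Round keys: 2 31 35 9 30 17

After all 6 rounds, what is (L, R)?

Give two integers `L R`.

Round 1 (k=2): L=18 R=169
Round 2 (k=31): L=169 R=108
Round 3 (k=35): L=108 R=98
Round 4 (k=9): L=98 R=21
Round 5 (k=30): L=21 R=31
Round 6 (k=17): L=31 R=3

Answer: 31 3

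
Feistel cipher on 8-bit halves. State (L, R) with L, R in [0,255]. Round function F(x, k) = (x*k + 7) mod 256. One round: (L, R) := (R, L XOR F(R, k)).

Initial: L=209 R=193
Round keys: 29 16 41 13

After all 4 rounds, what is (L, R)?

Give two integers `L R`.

Round 1 (k=29): L=193 R=53
Round 2 (k=16): L=53 R=150
Round 3 (k=41): L=150 R=56
Round 4 (k=13): L=56 R=73

Answer: 56 73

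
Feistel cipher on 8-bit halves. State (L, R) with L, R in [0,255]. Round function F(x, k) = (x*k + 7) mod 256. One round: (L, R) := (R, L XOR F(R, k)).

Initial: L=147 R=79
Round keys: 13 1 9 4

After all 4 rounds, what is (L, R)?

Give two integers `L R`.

Round 1 (k=13): L=79 R=153
Round 2 (k=1): L=153 R=239
Round 3 (k=9): L=239 R=247
Round 4 (k=4): L=247 R=12

Answer: 247 12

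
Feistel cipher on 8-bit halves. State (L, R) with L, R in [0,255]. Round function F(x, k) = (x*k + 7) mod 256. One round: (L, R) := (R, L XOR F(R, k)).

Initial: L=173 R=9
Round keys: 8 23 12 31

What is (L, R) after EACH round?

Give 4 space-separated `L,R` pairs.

Round 1 (k=8): L=9 R=226
Round 2 (k=23): L=226 R=92
Round 3 (k=12): L=92 R=181
Round 4 (k=31): L=181 R=174

Answer: 9,226 226,92 92,181 181,174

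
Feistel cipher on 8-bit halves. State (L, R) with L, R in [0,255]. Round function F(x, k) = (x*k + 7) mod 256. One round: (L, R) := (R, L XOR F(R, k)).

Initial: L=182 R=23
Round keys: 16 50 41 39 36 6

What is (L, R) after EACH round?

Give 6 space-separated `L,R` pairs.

Round 1 (k=16): L=23 R=193
Round 2 (k=50): L=193 R=174
Round 3 (k=41): L=174 R=36
Round 4 (k=39): L=36 R=45
Round 5 (k=36): L=45 R=127
Round 6 (k=6): L=127 R=44

Answer: 23,193 193,174 174,36 36,45 45,127 127,44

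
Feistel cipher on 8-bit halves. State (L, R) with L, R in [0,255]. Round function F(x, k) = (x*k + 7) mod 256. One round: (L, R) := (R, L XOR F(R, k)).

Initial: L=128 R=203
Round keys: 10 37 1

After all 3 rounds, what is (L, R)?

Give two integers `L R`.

Round 1 (k=10): L=203 R=117
Round 2 (k=37): L=117 R=59
Round 3 (k=1): L=59 R=55

Answer: 59 55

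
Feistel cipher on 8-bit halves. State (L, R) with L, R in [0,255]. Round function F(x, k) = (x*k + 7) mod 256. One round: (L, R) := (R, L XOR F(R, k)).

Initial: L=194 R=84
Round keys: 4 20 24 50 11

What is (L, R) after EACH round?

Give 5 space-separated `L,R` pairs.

Round 1 (k=4): L=84 R=149
Round 2 (k=20): L=149 R=255
Round 3 (k=24): L=255 R=122
Round 4 (k=50): L=122 R=36
Round 5 (k=11): L=36 R=233

Answer: 84,149 149,255 255,122 122,36 36,233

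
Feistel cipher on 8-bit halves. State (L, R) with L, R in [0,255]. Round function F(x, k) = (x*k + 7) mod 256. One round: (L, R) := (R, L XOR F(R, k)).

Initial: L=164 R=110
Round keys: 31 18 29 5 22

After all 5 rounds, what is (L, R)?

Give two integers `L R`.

Answer: 5 34

Derivation:
Round 1 (k=31): L=110 R=253
Round 2 (k=18): L=253 R=191
Round 3 (k=29): L=191 R=87
Round 4 (k=5): L=87 R=5
Round 5 (k=22): L=5 R=34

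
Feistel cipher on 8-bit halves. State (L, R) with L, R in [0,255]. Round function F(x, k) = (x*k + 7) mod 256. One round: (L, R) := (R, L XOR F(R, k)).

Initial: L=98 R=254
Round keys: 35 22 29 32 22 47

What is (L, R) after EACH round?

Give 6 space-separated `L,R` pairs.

Round 1 (k=35): L=254 R=163
Round 2 (k=22): L=163 R=247
Round 3 (k=29): L=247 R=161
Round 4 (k=32): L=161 R=208
Round 5 (k=22): L=208 R=70
Round 6 (k=47): L=70 R=49

Answer: 254,163 163,247 247,161 161,208 208,70 70,49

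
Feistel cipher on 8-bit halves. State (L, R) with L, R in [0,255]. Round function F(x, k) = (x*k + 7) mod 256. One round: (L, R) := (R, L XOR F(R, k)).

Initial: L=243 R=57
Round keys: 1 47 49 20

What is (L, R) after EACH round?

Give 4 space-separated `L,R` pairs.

Answer: 57,179 179,221 221,231 231,206

Derivation:
Round 1 (k=1): L=57 R=179
Round 2 (k=47): L=179 R=221
Round 3 (k=49): L=221 R=231
Round 4 (k=20): L=231 R=206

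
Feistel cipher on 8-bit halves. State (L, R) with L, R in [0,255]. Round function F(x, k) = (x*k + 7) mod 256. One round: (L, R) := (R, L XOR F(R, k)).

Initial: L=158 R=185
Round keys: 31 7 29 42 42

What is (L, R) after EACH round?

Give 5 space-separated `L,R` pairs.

Round 1 (k=31): L=185 R=240
Round 2 (k=7): L=240 R=46
Round 3 (k=29): L=46 R=205
Round 4 (k=42): L=205 R=135
Round 5 (k=42): L=135 R=224

Answer: 185,240 240,46 46,205 205,135 135,224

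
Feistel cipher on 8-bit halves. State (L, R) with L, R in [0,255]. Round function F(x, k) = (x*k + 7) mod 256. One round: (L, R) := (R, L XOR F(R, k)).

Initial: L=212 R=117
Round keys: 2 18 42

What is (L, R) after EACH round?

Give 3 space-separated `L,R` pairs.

Answer: 117,37 37,212 212,234

Derivation:
Round 1 (k=2): L=117 R=37
Round 2 (k=18): L=37 R=212
Round 3 (k=42): L=212 R=234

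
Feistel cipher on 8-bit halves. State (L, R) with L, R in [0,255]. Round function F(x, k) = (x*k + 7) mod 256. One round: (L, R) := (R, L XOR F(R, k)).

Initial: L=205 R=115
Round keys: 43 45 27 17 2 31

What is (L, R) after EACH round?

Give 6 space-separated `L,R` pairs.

Answer: 115,149 149,75 75,101 101,247 247,144 144,128

Derivation:
Round 1 (k=43): L=115 R=149
Round 2 (k=45): L=149 R=75
Round 3 (k=27): L=75 R=101
Round 4 (k=17): L=101 R=247
Round 5 (k=2): L=247 R=144
Round 6 (k=31): L=144 R=128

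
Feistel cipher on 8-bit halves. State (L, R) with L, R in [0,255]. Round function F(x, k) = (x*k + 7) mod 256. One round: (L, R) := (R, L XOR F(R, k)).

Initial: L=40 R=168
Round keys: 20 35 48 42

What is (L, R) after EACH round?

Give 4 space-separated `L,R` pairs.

Answer: 168,15 15,188 188,72 72,107

Derivation:
Round 1 (k=20): L=168 R=15
Round 2 (k=35): L=15 R=188
Round 3 (k=48): L=188 R=72
Round 4 (k=42): L=72 R=107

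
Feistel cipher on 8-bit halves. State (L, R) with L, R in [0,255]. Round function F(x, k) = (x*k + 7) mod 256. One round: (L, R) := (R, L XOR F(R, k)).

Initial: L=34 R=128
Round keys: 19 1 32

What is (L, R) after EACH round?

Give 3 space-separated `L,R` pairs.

Answer: 128,165 165,44 44,34

Derivation:
Round 1 (k=19): L=128 R=165
Round 2 (k=1): L=165 R=44
Round 3 (k=32): L=44 R=34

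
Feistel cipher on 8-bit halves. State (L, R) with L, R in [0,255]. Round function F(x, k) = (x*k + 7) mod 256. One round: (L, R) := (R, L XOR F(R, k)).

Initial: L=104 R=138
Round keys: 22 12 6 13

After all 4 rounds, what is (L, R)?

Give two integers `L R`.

Round 1 (k=22): L=138 R=139
Round 2 (k=12): L=139 R=1
Round 3 (k=6): L=1 R=134
Round 4 (k=13): L=134 R=212

Answer: 134 212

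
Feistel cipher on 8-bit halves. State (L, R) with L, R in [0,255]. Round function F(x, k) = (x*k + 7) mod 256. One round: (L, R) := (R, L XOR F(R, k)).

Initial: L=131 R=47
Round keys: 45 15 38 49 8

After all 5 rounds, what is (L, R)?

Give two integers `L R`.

Answer: 138 243

Derivation:
Round 1 (k=45): L=47 R=201
Round 2 (k=15): L=201 R=225
Round 3 (k=38): L=225 R=164
Round 4 (k=49): L=164 R=138
Round 5 (k=8): L=138 R=243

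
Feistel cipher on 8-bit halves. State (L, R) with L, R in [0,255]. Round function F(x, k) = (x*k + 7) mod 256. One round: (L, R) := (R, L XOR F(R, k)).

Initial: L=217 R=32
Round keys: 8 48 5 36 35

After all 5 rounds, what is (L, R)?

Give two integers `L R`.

Round 1 (k=8): L=32 R=222
Round 2 (k=48): L=222 R=135
Round 3 (k=5): L=135 R=116
Round 4 (k=36): L=116 R=208
Round 5 (k=35): L=208 R=3

Answer: 208 3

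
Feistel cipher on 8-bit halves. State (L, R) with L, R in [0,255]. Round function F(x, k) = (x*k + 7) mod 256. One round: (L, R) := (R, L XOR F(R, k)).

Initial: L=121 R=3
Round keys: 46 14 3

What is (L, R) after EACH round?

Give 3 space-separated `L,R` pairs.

Round 1 (k=46): L=3 R=232
Round 2 (k=14): L=232 R=180
Round 3 (k=3): L=180 R=203

Answer: 3,232 232,180 180,203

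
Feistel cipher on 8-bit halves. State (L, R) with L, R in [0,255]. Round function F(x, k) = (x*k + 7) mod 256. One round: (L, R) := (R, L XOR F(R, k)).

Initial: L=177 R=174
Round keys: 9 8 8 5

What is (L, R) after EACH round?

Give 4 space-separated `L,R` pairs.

Answer: 174,148 148,9 9,219 219,71

Derivation:
Round 1 (k=9): L=174 R=148
Round 2 (k=8): L=148 R=9
Round 3 (k=8): L=9 R=219
Round 4 (k=5): L=219 R=71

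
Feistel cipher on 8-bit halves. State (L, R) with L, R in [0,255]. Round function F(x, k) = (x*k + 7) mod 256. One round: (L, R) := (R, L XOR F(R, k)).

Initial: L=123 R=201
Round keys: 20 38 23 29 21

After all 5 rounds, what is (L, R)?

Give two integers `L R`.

Round 1 (k=20): L=201 R=192
Round 2 (k=38): L=192 R=78
Round 3 (k=23): L=78 R=201
Round 4 (k=29): L=201 R=130
Round 5 (k=21): L=130 R=120

Answer: 130 120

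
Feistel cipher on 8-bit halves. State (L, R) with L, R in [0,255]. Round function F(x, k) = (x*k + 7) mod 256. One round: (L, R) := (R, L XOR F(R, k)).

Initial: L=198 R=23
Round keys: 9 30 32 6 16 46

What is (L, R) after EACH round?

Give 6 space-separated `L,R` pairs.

Round 1 (k=9): L=23 R=16
Round 2 (k=30): L=16 R=240
Round 3 (k=32): L=240 R=23
Round 4 (k=6): L=23 R=97
Round 5 (k=16): L=97 R=0
Round 6 (k=46): L=0 R=102

Answer: 23,16 16,240 240,23 23,97 97,0 0,102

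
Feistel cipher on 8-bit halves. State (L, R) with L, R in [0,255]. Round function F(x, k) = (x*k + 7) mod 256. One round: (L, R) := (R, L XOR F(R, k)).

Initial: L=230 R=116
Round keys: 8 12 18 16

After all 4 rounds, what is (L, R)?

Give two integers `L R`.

Answer: 4 32

Derivation:
Round 1 (k=8): L=116 R=65
Round 2 (k=12): L=65 R=103
Round 3 (k=18): L=103 R=4
Round 4 (k=16): L=4 R=32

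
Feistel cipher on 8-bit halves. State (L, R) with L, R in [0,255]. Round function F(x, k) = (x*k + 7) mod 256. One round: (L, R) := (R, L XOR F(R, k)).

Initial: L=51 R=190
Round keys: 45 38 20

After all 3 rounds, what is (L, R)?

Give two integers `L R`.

Round 1 (k=45): L=190 R=94
Round 2 (k=38): L=94 R=69
Round 3 (k=20): L=69 R=53

Answer: 69 53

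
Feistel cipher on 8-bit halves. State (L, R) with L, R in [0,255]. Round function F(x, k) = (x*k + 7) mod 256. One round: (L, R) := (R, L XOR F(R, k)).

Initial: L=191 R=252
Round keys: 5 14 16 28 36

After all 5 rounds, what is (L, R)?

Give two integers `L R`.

Answer: 168 220

Derivation:
Round 1 (k=5): L=252 R=76
Round 2 (k=14): L=76 R=211
Round 3 (k=16): L=211 R=123
Round 4 (k=28): L=123 R=168
Round 5 (k=36): L=168 R=220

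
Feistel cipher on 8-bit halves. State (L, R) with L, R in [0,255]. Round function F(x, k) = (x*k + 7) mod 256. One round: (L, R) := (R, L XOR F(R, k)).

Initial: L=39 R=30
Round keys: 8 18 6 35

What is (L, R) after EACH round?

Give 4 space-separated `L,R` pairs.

Round 1 (k=8): L=30 R=208
Round 2 (k=18): L=208 R=185
Round 3 (k=6): L=185 R=141
Round 4 (k=35): L=141 R=247

Answer: 30,208 208,185 185,141 141,247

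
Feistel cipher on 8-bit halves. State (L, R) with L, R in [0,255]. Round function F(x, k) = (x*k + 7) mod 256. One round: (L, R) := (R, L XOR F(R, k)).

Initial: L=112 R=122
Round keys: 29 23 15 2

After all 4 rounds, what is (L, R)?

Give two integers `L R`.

Round 1 (k=29): L=122 R=169
Round 2 (k=23): L=169 R=76
Round 3 (k=15): L=76 R=210
Round 4 (k=2): L=210 R=231

Answer: 210 231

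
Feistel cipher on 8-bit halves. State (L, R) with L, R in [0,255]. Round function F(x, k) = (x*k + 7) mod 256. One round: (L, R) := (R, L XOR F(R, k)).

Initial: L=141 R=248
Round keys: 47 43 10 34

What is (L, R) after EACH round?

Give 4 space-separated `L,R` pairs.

Answer: 248,2 2,165 165,123 123,248

Derivation:
Round 1 (k=47): L=248 R=2
Round 2 (k=43): L=2 R=165
Round 3 (k=10): L=165 R=123
Round 4 (k=34): L=123 R=248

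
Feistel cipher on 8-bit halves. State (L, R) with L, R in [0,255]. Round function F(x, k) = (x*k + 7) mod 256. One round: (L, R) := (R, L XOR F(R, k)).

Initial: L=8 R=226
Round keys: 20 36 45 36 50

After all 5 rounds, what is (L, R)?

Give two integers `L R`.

Round 1 (k=20): L=226 R=167
Round 2 (k=36): L=167 R=97
Round 3 (k=45): L=97 R=179
Round 4 (k=36): L=179 R=82
Round 5 (k=50): L=82 R=184

Answer: 82 184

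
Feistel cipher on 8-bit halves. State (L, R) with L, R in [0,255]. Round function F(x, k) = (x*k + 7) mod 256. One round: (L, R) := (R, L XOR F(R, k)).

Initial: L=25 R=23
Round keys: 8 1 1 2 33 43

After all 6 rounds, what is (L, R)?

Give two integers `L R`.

Round 1 (k=8): L=23 R=166
Round 2 (k=1): L=166 R=186
Round 3 (k=1): L=186 R=103
Round 4 (k=2): L=103 R=111
Round 5 (k=33): L=111 R=49
Round 6 (k=43): L=49 R=45

Answer: 49 45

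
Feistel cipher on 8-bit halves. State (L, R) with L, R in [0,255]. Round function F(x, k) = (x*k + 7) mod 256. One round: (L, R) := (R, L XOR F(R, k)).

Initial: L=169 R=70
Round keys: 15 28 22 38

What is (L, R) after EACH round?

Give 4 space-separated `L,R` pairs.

Round 1 (k=15): L=70 R=136
Round 2 (k=28): L=136 R=161
Round 3 (k=22): L=161 R=85
Round 4 (k=38): L=85 R=4

Answer: 70,136 136,161 161,85 85,4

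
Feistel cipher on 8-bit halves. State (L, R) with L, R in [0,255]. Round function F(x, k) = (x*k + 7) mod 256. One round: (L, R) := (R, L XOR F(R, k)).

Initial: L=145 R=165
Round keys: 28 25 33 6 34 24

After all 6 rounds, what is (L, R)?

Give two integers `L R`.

Round 1 (k=28): L=165 R=130
Round 2 (k=25): L=130 R=28
Round 3 (k=33): L=28 R=33
Round 4 (k=6): L=33 R=209
Round 5 (k=34): L=209 R=232
Round 6 (k=24): L=232 R=22

Answer: 232 22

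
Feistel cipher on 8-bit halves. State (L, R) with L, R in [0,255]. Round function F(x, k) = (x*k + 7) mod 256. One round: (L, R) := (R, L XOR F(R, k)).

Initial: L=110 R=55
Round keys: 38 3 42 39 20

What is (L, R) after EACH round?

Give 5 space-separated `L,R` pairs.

Answer: 55,95 95,19 19,122 122,142 142,101

Derivation:
Round 1 (k=38): L=55 R=95
Round 2 (k=3): L=95 R=19
Round 3 (k=42): L=19 R=122
Round 4 (k=39): L=122 R=142
Round 5 (k=20): L=142 R=101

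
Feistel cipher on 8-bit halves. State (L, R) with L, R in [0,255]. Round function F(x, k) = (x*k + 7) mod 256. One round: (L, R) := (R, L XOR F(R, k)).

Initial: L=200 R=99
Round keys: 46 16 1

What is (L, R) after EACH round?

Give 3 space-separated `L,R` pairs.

Answer: 99,25 25,244 244,226

Derivation:
Round 1 (k=46): L=99 R=25
Round 2 (k=16): L=25 R=244
Round 3 (k=1): L=244 R=226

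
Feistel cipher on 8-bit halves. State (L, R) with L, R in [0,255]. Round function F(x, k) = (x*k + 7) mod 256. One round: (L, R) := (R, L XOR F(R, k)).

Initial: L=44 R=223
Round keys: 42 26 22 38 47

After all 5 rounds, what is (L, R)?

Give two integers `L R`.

Answer: 157 112

Derivation:
Round 1 (k=42): L=223 R=177
Round 2 (k=26): L=177 R=222
Round 3 (k=22): L=222 R=170
Round 4 (k=38): L=170 R=157
Round 5 (k=47): L=157 R=112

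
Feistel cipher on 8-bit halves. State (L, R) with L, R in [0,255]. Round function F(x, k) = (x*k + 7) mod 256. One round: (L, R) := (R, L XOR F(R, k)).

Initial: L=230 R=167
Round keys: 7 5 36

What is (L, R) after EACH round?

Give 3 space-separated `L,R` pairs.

Round 1 (k=7): L=167 R=126
Round 2 (k=5): L=126 R=218
Round 3 (k=36): L=218 R=209

Answer: 167,126 126,218 218,209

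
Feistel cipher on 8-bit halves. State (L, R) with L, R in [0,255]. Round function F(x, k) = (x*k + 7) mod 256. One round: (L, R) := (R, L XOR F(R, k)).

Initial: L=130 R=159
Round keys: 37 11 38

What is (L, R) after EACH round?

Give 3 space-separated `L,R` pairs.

Round 1 (k=37): L=159 R=128
Round 2 (k=11): L=128 R=24
Round 3 (k=38): L=24 R=23

Answer: 159,128 128,24 24,23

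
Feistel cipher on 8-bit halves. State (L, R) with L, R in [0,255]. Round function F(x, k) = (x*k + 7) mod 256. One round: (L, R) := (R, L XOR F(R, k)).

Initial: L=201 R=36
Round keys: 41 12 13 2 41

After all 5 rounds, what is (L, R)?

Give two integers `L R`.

Answer: 52 95

Derivation:
Round 1 (k=41): L=36 R=2
Round 2 (k=12): L=2 R=59
Round 3 (k=13): L=59 R=4
Round 4 (k=2): L=4 R=52
Round 5 (k=41): L=52 R=95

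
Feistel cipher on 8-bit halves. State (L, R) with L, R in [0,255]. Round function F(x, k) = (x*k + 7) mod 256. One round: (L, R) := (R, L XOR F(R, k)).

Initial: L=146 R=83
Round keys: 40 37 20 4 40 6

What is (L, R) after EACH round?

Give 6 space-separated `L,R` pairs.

Answer: 83,109 109,155 155,78 78,164 164,233 233,217

Derivation:
Round 1 (k=40): L=83 R=109
Round 2 (k=37): L=109 R=155
Round 3 (k=20): L=155 R=78
Round 4 (k=4): L=78 R=164
Round 5 (k=40): L=164 R=233
Round 6 (k=6): L=233 R=217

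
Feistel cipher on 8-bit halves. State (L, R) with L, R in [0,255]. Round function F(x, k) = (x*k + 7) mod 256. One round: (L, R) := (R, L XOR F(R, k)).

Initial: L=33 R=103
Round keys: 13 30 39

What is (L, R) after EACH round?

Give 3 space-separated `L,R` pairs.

Answer: 103,99 99,198 198,82

Derivation:
Round 1 (k=13): L=103 R=99
Round 2 (k=30): L=99 R=198
Round 3 (k=39): L=198 R=82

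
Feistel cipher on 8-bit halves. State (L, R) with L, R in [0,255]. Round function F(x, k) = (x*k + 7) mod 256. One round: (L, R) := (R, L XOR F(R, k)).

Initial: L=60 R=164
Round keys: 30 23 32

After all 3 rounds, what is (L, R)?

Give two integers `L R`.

Answer: 232 4

Derivation:
Round 1 (k=30): L=164 R=3
Round 2 (k=23): L=3 R=232
Round 3 (k=32): L=232 R=4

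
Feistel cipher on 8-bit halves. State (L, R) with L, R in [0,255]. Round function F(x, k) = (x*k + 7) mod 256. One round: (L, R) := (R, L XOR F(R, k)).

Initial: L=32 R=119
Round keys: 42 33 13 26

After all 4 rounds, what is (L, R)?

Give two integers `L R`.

Round 1 (k=42): L=119 R=173
Round 2 (k=33): L=173 R=35
Round 3 (k=13): L=35 R=99
Round 4 (k=26): L=99 R=54

Answer: 99 54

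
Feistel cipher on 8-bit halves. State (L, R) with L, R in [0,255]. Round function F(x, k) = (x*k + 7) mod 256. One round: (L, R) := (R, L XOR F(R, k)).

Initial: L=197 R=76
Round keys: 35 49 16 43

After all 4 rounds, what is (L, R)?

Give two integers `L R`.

Answer: 57 131

Derivation:
Round 1 (k=35): L=76 R=174
Round 2 (k=49): L=174 R=25
Round 3 (k=16): L=25 R=57
Round 4 (k=43): L=57 R=131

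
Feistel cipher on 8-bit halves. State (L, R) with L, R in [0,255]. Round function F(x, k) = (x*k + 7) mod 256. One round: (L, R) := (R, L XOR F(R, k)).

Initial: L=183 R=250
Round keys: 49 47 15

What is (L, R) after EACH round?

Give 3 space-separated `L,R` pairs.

Answer: 250,86 86,43 43,218

Derivation:
Round 1 (k=49): L=250 R=86
Round 2 (k=47): L=86 R=43
Round 3 (k=15): L=43 R=218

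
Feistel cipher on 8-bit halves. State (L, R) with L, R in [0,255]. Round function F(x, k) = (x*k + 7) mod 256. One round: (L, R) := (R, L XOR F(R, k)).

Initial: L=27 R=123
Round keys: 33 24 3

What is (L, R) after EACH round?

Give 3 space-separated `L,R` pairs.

Answer: 123,249 249,36 36,138

Derivation:
Round 1 (k=33): L=123 R=249
Round 2 (k=24): L=249 R=36
Round 3 (k=3): L=36 R=138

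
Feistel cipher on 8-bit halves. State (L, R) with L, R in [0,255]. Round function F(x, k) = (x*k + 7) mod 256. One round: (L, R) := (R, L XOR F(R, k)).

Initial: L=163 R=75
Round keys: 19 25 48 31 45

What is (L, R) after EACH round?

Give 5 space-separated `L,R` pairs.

Answer: 75,59 59,129 129,12 12,250 250,245

Derivation:
Round 1 (k=19): L=75 R=59
Round 2 (k=25): L=59 R=129
Round 3 (k=48): L=129 R=12
Round 4 (k=31): L=12 R=250
Round 5 (k=45): L=250 R=245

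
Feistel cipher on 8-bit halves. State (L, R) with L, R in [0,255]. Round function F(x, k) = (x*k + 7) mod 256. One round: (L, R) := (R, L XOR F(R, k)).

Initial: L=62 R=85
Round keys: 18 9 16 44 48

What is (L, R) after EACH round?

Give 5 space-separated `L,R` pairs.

Round 1 (k=18): L=85 R=63
Round 2 (k=9): L=63 R=107
Round 3 (k=16): L=107 R=136
Round 4 (k=44): L=136 R=12
Round 5 (k=48): L=12 R=207

Answer: 85,63 63,107 107,136 136,12 12,207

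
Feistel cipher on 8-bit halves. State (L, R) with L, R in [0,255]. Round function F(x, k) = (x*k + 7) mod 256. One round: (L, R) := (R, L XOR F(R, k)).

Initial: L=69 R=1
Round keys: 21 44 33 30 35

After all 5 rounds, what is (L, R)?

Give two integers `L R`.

Round 1 (k=21): L=1 R=89
Round 2 (k=44): L=89 R=82
Round 3 (k=33): L=82 R=192
Round 4 (k=30): L=192 R=213
Round 5 (k=35): L=213 R=230

Answer: 213 230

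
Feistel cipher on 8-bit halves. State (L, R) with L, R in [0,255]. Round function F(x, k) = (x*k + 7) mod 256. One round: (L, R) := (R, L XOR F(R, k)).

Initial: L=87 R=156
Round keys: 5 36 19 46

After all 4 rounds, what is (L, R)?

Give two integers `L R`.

Answer: 156 4

Derivation:
Round 1 (k=5): L=156 R=68
Round 2 (k=36): L=68 R=11
Round 3 (k=19): L=11 R=156
Round 4 (k=46): L=156 R=4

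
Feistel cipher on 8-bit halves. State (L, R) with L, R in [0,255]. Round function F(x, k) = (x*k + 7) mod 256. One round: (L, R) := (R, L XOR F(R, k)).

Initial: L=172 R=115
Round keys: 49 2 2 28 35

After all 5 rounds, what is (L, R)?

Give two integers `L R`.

Round 1 (k=49): L=115 R=166
Round 2 (k=2): L=166 R=32
Round 3 (k=2): L=32 R=225
Round 4 (k=28): L=225 R=131
Round 5 (k=35): L=131 R=17

Answer: 131 17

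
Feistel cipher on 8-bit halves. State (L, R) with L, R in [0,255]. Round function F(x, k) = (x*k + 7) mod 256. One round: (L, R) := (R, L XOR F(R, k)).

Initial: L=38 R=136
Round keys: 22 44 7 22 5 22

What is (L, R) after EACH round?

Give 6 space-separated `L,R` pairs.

Round 1 (k=22): L=136 R=145
Round 2 (k=44): L=145 R=123
Round 3 (k=7): L=123 R=245
Round 4 (k=22): L=245 R=110
Round 5 (k=5): L=110 R=216
Round 6 (k=22): L=216 R=249

Answer: 136,145 145,123 123,245 245,110 110,216 216,249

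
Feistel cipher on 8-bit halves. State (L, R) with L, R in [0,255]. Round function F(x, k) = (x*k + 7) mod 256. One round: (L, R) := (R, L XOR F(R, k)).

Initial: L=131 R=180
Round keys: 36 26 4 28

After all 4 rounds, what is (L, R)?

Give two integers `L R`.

Round 1 (k=36): L=180 R=212
Round 2 (k=26): L=212 R=59
Round 3 (k=4): L=59 R=39
Round 4 (k=28): L=39 R=112

Answer: 39 112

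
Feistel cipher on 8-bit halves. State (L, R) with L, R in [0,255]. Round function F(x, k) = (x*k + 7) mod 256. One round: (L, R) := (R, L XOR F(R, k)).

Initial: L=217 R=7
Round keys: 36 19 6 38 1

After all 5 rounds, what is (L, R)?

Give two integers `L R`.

Round 1 (k=36): L=7 R=218
Round 2 (k=19): L=218 R=50
Round 3 (k=6): L=50 R=233
Round 4 (k=38): L=233 R=175
Round 5 (k=1): L=175 R=95

Answer: 175 95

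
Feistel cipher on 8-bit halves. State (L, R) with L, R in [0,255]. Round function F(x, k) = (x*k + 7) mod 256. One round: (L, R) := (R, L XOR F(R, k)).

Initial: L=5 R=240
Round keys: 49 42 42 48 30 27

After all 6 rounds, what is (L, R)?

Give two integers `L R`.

Round 1 (k=49): L=240 R=242
Round 2 (k=42): L=242 R=75
Round 3 (k=42): L=75 R=167
Round 4 (k=48): L=167 R=28
Round 5 (k=30): L=28 R=232
Round 6 (k=27): L=232 R=99

Answer: 232 99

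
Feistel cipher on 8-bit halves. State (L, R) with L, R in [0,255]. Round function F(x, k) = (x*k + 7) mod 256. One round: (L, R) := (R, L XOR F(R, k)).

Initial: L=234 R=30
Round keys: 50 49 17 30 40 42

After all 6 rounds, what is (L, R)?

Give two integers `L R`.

Round 1 (k=50): L=30 R=9
Round 2 (k=49): L=9 R=222
Round 3 (k=17): L=222 R=204
Round 4 (k=30): L=204 R=49
Round 5 (k=40): L=49 R=99
Round 6 (k=42): L=99 R=116

Answer: 99 116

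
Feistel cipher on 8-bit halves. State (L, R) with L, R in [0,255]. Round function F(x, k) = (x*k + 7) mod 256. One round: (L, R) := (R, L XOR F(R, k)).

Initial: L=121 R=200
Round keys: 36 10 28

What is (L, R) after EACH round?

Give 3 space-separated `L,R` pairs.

Round 1 (k=36): L=200 R=94
Round 2 (k=10): L=94 R=123
Round 3 (k=28): L=123 R=37

Answer: 200,94 94,123 123,37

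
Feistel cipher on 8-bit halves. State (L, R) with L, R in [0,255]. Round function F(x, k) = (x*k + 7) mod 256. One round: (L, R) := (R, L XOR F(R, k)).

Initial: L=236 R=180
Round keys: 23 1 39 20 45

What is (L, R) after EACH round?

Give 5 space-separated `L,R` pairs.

Answer: 180,223 223,82 82,90 90,93 93,58

Derivation:
Round 1 (k=23): L=180 R=223
Round 2 (k=1): L=223 R=82
Round 3 (k=39): L=82 R=90
Round 4 (k=20): L=90 R=93
Round 5 (k=45): L=93 R=58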